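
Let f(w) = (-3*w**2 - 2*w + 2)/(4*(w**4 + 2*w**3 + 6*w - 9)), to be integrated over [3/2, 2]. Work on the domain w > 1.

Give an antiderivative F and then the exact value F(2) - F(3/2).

Antiderivative: F(w) = -3*log(w - 1)/64 + 19*log(w + 3)/192 - 5*log(w**2 + 3)/192 - 13*sqrt(3)*atan(sqrt(3)*w/3)/96; value = -13*sqrt(3)*atan(2*sqrt(3)/3)/96 - 19*log(9/2)/192 - 5*log(7)/192 - 3*log(2)/64 + 5*log(21/4)/192 + 19*log(5)/192 + 13*sqrt(3)*atan(sqrt(3)/2)/96

Factor the denominator (4*(w - 1)*(w + 3)*(w**2 + 3)) and decompose: f = -(5*w + 39)/(96*(w**2 + 3)) + 19/(192*(w + 3)) - 3/(64*(w - 1)); each piece integrates to a log, atan, or power term.
F(w) = -3*log(w - 1)/64 + 19*log(w + 3)/192 - 5*log(w**2 + 3)/192 - 13*sqrt(3)*atan(sqrt(3)*w/3)/96 is an antiderivative of f.
Check: d/dw[-3*log(w - 1)/64 + 19*log(w + 3)/192 - 5*log(w**2 + 3)/192 - 13*sqrt(3)*atan(sqrt(3)*w/3)/96] = (-3*w**2 - 2*w + 2)/(4*w**4 + 8*w**3 + 24*w - 36), which equals f(w).
F(2) = -13*sqrt(3)*atan(2*sqrt(3)/3)/96 - 5*log(7)/192 + 19*log(5)/192; F(3/2) = -13*sqrt(3)*atan(sqrt(3)/2)/96 - 5*log(21/4)/192 + 3*log(2)/64 + 19*log(9/2)/192.
Integral = F(2) - F(3/2) = -13*sqrt(3)*atan(2*sqrt(3)/3)/96 - 19*log(9/2)/192 - 5*log(7)/192 - 3*log(2)/64 + 5*log(21/4)/192 + 19*log(5)/192 + 13*sqrt(3)*atan(sqrt(3)/2)/96.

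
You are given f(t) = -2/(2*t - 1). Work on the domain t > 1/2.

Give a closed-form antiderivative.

An antiderivative is F(t) = -log(2*t - 1).

For F(t) to be correct the identity F'(t) - f(t) = 0 must hold.
Check: d/dt[-log(2*t - 1)] = -2/(2*t - 1) = f(t).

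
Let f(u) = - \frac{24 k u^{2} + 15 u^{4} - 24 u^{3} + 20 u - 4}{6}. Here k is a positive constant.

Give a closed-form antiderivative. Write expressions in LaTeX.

An antiderivative is F(u) = - \frac{4 k u^{3}}{3} - \frac{u^{5}}{2} + u^{4} - \frac{5 u^{2}}{3} + \frac{2 u}{3}.

Differentiate the proposed F(u) back; it has to land on f(u) exactly.
Check: d/du[- \frac{4 k u^{3}}{3} - \frac{u^{5}}{2} + u^{4} - \frac{5 u^{2}}{3} + \frac{2 u}{3}] = - 4 k u^{2} - \frac{5 u^{4}}{2} + 4 u^{3} - \frac{10 u}{3} + \frac{2}{3}, which equals f(u).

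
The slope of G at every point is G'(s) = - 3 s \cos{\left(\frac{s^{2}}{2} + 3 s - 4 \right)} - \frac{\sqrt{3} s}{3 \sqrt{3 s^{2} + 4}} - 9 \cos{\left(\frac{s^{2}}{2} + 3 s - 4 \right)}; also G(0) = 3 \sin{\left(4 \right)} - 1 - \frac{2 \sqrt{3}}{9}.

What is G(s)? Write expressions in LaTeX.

The integrand splits into summands that can be handled one at a time.
A general antiderivative is - \frac{\sqrt{s^{2} + \frac{4}{3}}}{3} - 3 \sin{\left(\frac{s^{2}}{2} + 3 s - 4 \right)} + C.
The condition gives C = 3 \sin{\left(4 \right)} - 1 - \frac{2 \sqrt{3}}{9} - (3 \sin{\left(4 \right)} - \frac{2 \sqrt{3}}{9}) = -1.
So G(s) = - \frac{\sqrt{s^{2} + \frac{4}{3}}}{3} - 3 \sin{\left(\frac{s^{2}}{2} + 3 s - 4 \right)} - 1.
Check: d/ds[- \frac{\sqrt{s^{2} + \frac{4}{3}}}{3} - 3 \sin{\left(\frac{s^{2}}{2} + 3 s - 4 \right)} - 1] = \frac{- 9 s \sqrt{3 s^{2} + 4} \cos{\left(\frac{s^{2}}{2} + 3 s - 4 \right)} - \sqrt{3} s - 27 \sqrt{3 s^{2} + 4} \cos{\left(\frac{s^{2}}{2} + 3 s - 4 \right)}}{3 \sqrt{3 s^{2} + 4}}, which equals G'(s).

G(s) = - \frac{\sqrt{s^{2} + \frac{4}{3}}}{3} - 3 \sin{\left(\frac{s^{2}}{2} + 3 s - 4 \right)} - 1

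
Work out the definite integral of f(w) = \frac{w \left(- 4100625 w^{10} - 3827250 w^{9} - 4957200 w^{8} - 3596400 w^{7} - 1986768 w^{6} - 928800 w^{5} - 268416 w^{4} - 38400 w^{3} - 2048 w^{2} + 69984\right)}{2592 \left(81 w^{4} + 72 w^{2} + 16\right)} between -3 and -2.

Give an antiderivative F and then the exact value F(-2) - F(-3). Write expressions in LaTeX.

A first test for any F(w): its w-derivative must equal f(w) identically.
F(w) = \frac{- 455625 w^{10} - 486000 w^{9} - 396900 w^{8} - 250560 w^{7} - 88704 w^{6} - 15360 w^{5} - 1024 w^{4} - 31104}{186624 w^{2} + 82944} is an antiderivative of f.
Check: d/dw[\frac{- 455625 w^{10} - 486000 w^{9} - 396900 w^{8} - 250560 w^{7} - 88704 w^{6} - 15360 w^{5} - 1024 w^{4} - 31104}{186624 w^{2} + 82944}] = \frac{- 4100625 w^{11} - 3827250 w^{10} - 4957200 w^{9} - 3596400 w^{8} - 1986768 w^{7} - 928800 w^{6} - 268416 w^{5} - 38400 w^{4} - 2048 w^{3} + 69984 w}{209952 w^{4} + 186624 w^{2} + 41472}, which equals f(w).
F(-2) = - \frac{2285123}{6480}; F(-3) = - \frac{240190069}{21760}.
Integral = F(-2) - F(-3) = \frac{18833842133}{1762560}.

Antiderivative: F(w) = \frac{- 455625 w^{10} - 486000 w^{9} - 396900 w^{8} - 250560 w^{7} - 88704 w^{6} - 15360 w^{5} - 1024 w^{4} - 31104}{186624 w^{2} + 82944}; value = \frac{18833842133}{1762560}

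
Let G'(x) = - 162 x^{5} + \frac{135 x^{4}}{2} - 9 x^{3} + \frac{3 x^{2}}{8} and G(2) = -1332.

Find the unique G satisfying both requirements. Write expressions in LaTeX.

G'(x) matches the chain-rule pattern g'(h)*h' with inner function h(x) = - 3 x^{2} + \frac{x}{2}; substituting u = h(x) collapses the integral.
A general antiderivative is \left(- 3 x^{2} + \frac{x}{2}\right)^{3} + C.
The condition gives C = -1332 - (-1331) = -1.
So G(x) = - 27 x^{6} + \frac{27 x^{5}}{2} - \frac{9 x^{4}}{4} + \frac{x^{3}}{8} - 1.
Check: d/dx[- 27 x^{6} + \frac{27 x^{5}}{2} - \frac{9 x^{4}}{4} + \frac{x^{3}}{8} - 1] = - 162 x^{5} + \frac{135 x^{4}}{2} - 9 x^{3} + \frac{3 x^{2}}{8} = G'(x).

G(x) = - 27 x^{6} + \frac{27 x^{5}}{2} - \frac{9 x^{4}}{4} + \frac{x^{3}}{8} - 1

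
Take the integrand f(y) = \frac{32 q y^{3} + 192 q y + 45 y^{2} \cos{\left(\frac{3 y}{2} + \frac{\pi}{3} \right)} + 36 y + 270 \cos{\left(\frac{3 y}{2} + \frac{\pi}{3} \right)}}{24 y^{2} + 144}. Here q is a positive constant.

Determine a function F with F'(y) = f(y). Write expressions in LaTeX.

For F(y) to be correct the identity F'(y) - f(y) = 0 must hold.
Check: d/dy[\frac{8 q y^{2} + 9 \log{\left(\frac{y^{2}}{2} + 3 \right)} + 15 \sin{\left(\frac{3 y}{2} + \frac{\pi}{3} \right)}}{12}] = \frac{32 q y^{3} + 192 q y + 45 y^{2} \cos{\left(\frac{3 y}{2} + \frac{\pi}{3} \right)} + 36 y + 270 \cos{\left(\frac{3 y}{2} + \frac{\pi}{3} \right)}}{24 y^{2} + 144} = f(y).

An antiderivative is F(y) = \frac{8 q y^{2} + 9 \log{\left(\frac{y^{2}}{2} + 3 \right)} + 15 \sin{\left(\frac{3 y}{2} + \frac{\pi}{3} \right)}}{12}.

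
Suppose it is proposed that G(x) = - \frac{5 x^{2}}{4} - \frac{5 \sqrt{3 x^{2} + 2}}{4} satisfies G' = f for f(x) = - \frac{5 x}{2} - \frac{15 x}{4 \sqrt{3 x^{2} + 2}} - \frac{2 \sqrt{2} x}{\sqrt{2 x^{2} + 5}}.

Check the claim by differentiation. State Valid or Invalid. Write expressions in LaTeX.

d/dx[G] = \frac{- 10 x \sqrt{3 x^{2} + 2} - 15 x}{4 \sqrt{3 x^{2} + 2}}
d/dx[G] - f(x) = \frac{2 \sqrt{2} x}{\sqrt{2 x^{2} + 5}} != 0.

Invalid: d/dx[G] - f = \frac{2 \sqrt{2} x}{\sqrt{2 x^{2} + 5}}, which is not 0.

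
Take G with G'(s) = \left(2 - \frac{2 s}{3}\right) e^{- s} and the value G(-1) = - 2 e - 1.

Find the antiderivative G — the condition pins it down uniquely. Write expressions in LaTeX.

G(s) = \frac{\left(2 s - 3 e^{s} - 4\right) e^{- s}}{3}

G'(s) has the shape u'v + uv' for u = \frac{2 s}{3} - \frac{4}{3} and v = e^{- s} — it is the derivative of the product u*v.
A general antiderivative is \frac{\left(2 s - 4\right) e^{- s}}{3} + C.
The condition gives C = - 2 e - 1 - (- 2 e) = -1.
So G(s) = \frac{\left(2 s - 3 e^{s} - 4\right) e^{- s}}{3}.
Check: d/ds[\frac{\left(2 s - 3 e^{s} - 4\right) e^{- s}}{3}] = \frac{\left(6 - 2 s\right) e^{- s}}{3}, which equals G'(s).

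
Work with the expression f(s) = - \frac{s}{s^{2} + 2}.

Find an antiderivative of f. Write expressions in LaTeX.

The substitution u = s^{2} + 2 works: f is exactly (dF/du)*(du/ds) for that inner function.
Check: d/ds[- \frac{\log{\left(s^{2} + 2 \right)}}{2}] = - \frac{s}{s^{2} + 2} = f(s).

An antiderivative is F(s) = - \frac{\log{\left(s^{2} + 2 \right)}}{2}.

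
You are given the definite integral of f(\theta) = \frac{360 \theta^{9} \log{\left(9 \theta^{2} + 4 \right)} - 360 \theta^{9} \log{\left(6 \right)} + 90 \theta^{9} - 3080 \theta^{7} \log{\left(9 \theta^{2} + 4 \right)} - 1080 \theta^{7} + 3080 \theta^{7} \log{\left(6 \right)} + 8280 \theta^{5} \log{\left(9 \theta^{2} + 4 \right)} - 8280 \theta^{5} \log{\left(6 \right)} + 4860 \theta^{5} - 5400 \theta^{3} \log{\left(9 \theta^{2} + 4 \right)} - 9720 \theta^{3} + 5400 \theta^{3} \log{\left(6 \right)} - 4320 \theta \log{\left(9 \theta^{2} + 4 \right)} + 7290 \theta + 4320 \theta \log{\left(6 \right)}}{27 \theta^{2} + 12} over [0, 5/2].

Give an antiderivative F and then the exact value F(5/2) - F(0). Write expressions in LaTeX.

Recognize the product-rule pattern: f = u'v + uv' with u = \frac{5 \left(\theta^{2} - 3\right)^{4}}{3}, v = \log{\left(\frac{3 \theta^{2}}{2} + \frac{2}{3} \right)}, so integration by parts undoes it.
F(\theta) = \frac{5 \theta^{8} \log{\left(9 \theta^{2} + 4 \right)}}{3} - \frac{5 \theta^{8} \log{\left(6 \right)}}{3} - 20 \theta^{6} \log{\left(9 \theta^{2} + 4 \right)} + 20 \theta^{6} \log{\left(6 \right)} + 90 \theta^{4} \log{\left(9 \theta^{2} + 4 \right)} - 90 \theta^{4} \log{\left(6 \right)} - 180 \theta^{2} \log{\left(9 \theta^{2} + 4 \right)} + 180 \theta^{2} \log{\left(6 \right)} + 135 \log{\left(9 \theta^{2} + 4 \right)} is an antiderivative of f.
Check: d/d\theta[\frac{5 \theta^{8} \log{\left(9 \theta^{2} + 4 \right)}}{3} - \frac{5 \theta^{8} \log{\left(6 \right)}}{3} - 20 \theta^{6} \log{\left(9 \theta^{2} + 4 \right)} + 20 \theta^{6} \log{\left(6 \right)} + 90 \theta^{4} \log{\left(9 \theta^{2} + 4 \right)} - 90 \theta^{4} \log{\left(6 \right)} - 180 \theta^{2} \log{\left(9 \theta^{2} + 4 \right)} + 180 \theta^{2} \log{\left(6 \right)} + 135 \log{\left(9 \theta^{2} + 4 \right)}] = \frac{360 \theta^{9} \log{\left(9 \theta^{2} + 4 \right)} - 360 \theta^{9} \log{\left(6 \right)} + 90 \theta^{9} - 3080 \theta^{7} \log{\left(9 \theta^{2} + 4 \right)} - 1080 \theta^{7} + 3080 \theta^{7} \log{\left(6 \right)} + 8280 \theta^{5} \log{\left(9 \theta^{2} + 4 \right)} - 8280 \theta^{5} \log{\left(6 \right)} + 4860 \theta^{5} - 5400 \theta^{3} \log{\left(9 \theta^{2} + 4 \right)} - 9720 \theta^{3} + 5400 \theta^{3} \log{\left(6 \right)} - 4320 \theta \log{\left(9 \theta^{2} + 4 \right)} + 7290 \theta + 4320 \theta \log{\left(6 \right)}}{27 \theta^{2} + 12} = f(\theta).
F(5/2) = - \frac{39125 \log{\left(6 \right)}}{768} + \frac{142805 \log{\left(\frac{241}{4} \right)}}{768}; F(0) = 135 \log{\left(4 \right)}.
Integral = F(5/2) - F(0) = - 135 \log{\left(\frac{2}{3} \right)} + \frac{142805 \log{\left(\frac{241}{24} \right)}}{768}.

Antiderivative: F(\theta) = \frac{5 \theta^{8} \log{\left(9 \theta^{2} + 4 \right)}}{3} - \frac{5 \theta^{8} \log{\left(6 \right)}}{3} - 20 \theta^{6} \log{\left(9 \theta^{2} + 4 \right)} + 20 \theta^{6} \log{\left(6 \right)} + 90 \theta^{4} \log{\left(9 \theta^{2} + 4 \right)} - 90 \theta^{4} \log{\left(6 \right)} - 180 \theta^{2} \log{\left(9 \theta^{2} + 4 \right)} + 180 \theta^{2} \log{\left(6 \right)} + 135 \log{\left(9 \theta^{2} + 4 \right)}; value = - 135 \log{\left(\frac{2}{3} \right)} + \frac{142805 \log{\left(\frac{241}{24} \right)}}{768}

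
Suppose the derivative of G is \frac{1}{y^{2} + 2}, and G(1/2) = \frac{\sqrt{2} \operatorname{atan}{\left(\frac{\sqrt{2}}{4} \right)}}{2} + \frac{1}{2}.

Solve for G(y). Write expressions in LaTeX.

G(y) = \frac{\sqrt{2} \operatorname{atan}{\left(\frac{\sqrt{2} y}{2} \right)} + 1}{2}

For G(y) to be correct, d/dy[G] must agree with the stated G'(y) identically.
A general antiderivative is \frac{\sqrt{2} \operatorname{atan}{\left(\frac{\sqrt{2} y}{2} \right)}}{2} + C.
The condition gives C = \frac{\sqrt{2} \operatorname{atan}{\left(\frac{\sqrt{2}}{4} \right)}}{2} + \frac{1}{2} - (\frac{\sqrt{2} \operatorname{atan}{\left(\frac{\sqrt{2}}{4} \right)}}{2}) = \frac{1}{2}.
So G(y) = \frac{\sqrt{2} \operatorname{atan}{\left(\frac{\sqrt{2} y}{2} \right)} + 1}{2}.
Check: d/dy[\frac{\sqrt{2} \operatorname{atan}{\left(\frac{\sqrt{2} y}{2} \right)} + 1}{2}] = \frac{1}{y^{2} + 2} = G'(y).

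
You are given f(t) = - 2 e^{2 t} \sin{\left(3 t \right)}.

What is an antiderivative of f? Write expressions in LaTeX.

Differentiate the proposed F(t) back; it has to land on f(t) exactly.
Check: d/dt[- \frac{4 e^{2 t} \sin{\left(3 t \right)}}{13} + \frac{6 e^{2 t} \cos{\left(3 t \right)}}{13}] = - 2 e^{2 t} \sin{\left(3 t \right)} = f(t).

An antiderivative is F(t) = - \frac{4 e^{2 t} \sin{\left(3 t \right)}}{13} + \frac{6 e^{2 t} \cos{\left(3 t \right)}}{13}.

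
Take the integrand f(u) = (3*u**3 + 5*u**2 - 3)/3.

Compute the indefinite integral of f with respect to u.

F(u) = u*(9*u**3 + 20*u**2 - 36)/36 + C

A candidate is checked by its d/du: the result must match f(u).
Check: d/du[u*(9*u**3 + 20*u**2 - 36)/36] = u**3 + 5*u**2/3 - 1, which equals f(u).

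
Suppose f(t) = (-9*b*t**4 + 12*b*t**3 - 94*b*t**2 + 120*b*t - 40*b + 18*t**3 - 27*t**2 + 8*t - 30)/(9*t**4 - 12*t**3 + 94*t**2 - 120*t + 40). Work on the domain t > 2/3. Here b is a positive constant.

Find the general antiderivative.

F(t) = -b*t + log(t**2/2 + 5) + 1/(3*t - 2) + C

An antiderivative F(t) passes only if d/dt[F] lands on f(t) exactly.
Check: d/dt[-b*t + log(t**2/2 + 5) + 1/(3*t - 2)] = (-9*b*t**4 + 12*b*t**3 - 94*b*t**2 + 120*b*t - 40*b + 18*t**3 - 27*t**2 + 8*t - 30)/(9*t**4 - 12*t**3 + 94*t**2 - 120*t + 40) = f(t).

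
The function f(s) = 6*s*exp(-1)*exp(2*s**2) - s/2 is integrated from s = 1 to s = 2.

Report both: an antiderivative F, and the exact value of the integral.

Antiderivative: F(s) = -s**2/4 + 3*exp(-1)*exp(2*s**2)/2; value = -3*exp(1)/2 - 3/4 + 3*exp(7)/2

The integrand splits into summands that can be handled one at a time.
F(s) = -s**2/4 + 3*exp(-1)*exp(2*s**2)/2 is an antiderivative of f.
Check: d/ds[-s**2/4 + 3*exp(-1)*exp(2*s**2)/2] = (12*s*exp(2*s**2) - exp(1)*s)*exp(-1)/2, which equals f(s).
F(2) = -1 + 3*exp(7)/2; F(1) = -1/4 + 3*exp(1)/2.
Integral = F(2) - F(1) = -3*exp(1)/2 - 3/4 + 3*exp(7)/2.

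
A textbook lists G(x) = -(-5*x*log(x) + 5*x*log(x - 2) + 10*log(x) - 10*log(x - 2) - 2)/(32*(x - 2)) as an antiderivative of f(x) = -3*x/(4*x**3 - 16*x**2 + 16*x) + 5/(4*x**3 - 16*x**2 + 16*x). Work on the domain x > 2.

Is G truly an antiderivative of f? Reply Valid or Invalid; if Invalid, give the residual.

d/dx[G] = (5 - 3*x)/(8*x**3 - 32*x**2 + 32*x)
d/dx[G] - f(x) = (3*x - 5)/(8*x**3 - 32*x**2 + 32*x) != 0.

Invalid: d/dx[G] - f = (3*x - 5)/(8*x**3 - 32*x**2 + 32*x), which is not 0.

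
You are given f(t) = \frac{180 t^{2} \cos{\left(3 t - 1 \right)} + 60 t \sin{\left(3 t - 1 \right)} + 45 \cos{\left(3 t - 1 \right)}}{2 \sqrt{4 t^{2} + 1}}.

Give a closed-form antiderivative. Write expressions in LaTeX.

An antiderivative is F(t) = \frac{15 \sqrt{4 t^{2} + 1} \sin{\left(3 t - 1 \right)}}{2}.

f has the shape u'v + uv' for u = \frac{15 \sqrt{4 t^{2} + 1}}{2} and v = \sin{\left(3 t - 1 \right)} — it is the derivative of the product u*v.
Check: d/dt[\frac{15 \sqrt{4 t^{2} + 1} \sin{\left(3 t - 1 \right)}}{2}] = \frac{180 t^{2} \cos{\left(3 t - 1 \right)} + 60 t \sin{\left(3 t - 1 \right)} + 45 \cos{\left(3 t - 1 \right)}}{2 \sqrt{4 t^{2} + 1}} = f(t).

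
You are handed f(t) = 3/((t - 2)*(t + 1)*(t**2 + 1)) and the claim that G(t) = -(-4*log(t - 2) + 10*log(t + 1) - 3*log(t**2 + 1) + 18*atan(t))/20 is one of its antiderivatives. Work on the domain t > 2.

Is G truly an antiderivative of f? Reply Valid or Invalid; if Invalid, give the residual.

Valid. The derivative of G reproduces f.

d/dt[G] = 3/(t**4 - t**3 - t**2 - t - 2)
This equals f(t) exactly, so the claim holds.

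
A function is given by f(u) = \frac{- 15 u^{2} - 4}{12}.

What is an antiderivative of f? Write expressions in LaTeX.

An antiderivative is F(u) = \frac{u \left(- 5 u^{2} - 4\right)}{12}.

For F(u) to be correct the identity F'(u) - f(u) = 0 must hold.
Check: d/du[\frac{u \left(- 5 u^{2} - 4\right)}{12}] = - \frac{5 u^{2}}{4} - \frac{1}{3}, which equals f(u).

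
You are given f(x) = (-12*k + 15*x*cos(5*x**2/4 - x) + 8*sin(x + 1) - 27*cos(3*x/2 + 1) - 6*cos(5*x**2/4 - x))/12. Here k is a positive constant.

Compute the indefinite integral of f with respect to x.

Recover f(x) by differentiating a candidate F(x); any mismatch rules it out.
Check: d/dx[-k*x - 3*sin(3*x/2 + 1)/2 + sin(5*x**2/4 - x)/2 - 2*cos(x + 1)/3] = -k + 5*x*cos(5*x**2/4 - x)/4 + 2*sin(x + 1)/3 - 9*cos(3*x/2 + 1)/4 - cos(5*x**2/4 - x)/2, which equals f(x).

F(x) = -k*x - 3*sin(3*x/2 + 1)/2 + sin(5*x**2/4 - x)/2 - 2*cos(x + 1)/3 + C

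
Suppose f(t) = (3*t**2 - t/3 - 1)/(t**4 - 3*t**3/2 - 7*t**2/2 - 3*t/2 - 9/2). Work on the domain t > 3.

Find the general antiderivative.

F(t) = (130*log(t - 3) - 100*log(t + 3/2) - 15*log(t**2 + 1) + 162*atan(t))/234 + C

Factor the denominator (3*(t - 3)*(2*t + 3)*(t**2 + 1)) and decompose: f = -(5*t - 27)/(39*(t**2 + 1)) - 100/(117*(2*t + 3)) + 5/(9*(t - 3)); each piece integrates to a log, atan, or power term.
Check: d/dt[(130*log(t - 3) - 100*log(t + 3/2) - 15*log(t**2 + 1) + 162*atan(t))/234] = (18*t**2 - 2*t - 6)/(6*t**4 - 9*t**3 - 21*t**2 - 9*t - 27), which equals f(t).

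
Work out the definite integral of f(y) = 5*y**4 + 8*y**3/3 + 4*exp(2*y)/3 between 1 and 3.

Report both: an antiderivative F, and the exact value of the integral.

Antiderivative: F(y) = (6*y**5 + 4*y**4 + 4*exp(2*y) - 9)/6; value = -2*exp(2)/3 + 2*exp(6)/3 + 886/3

The integrand splits into summands that can be handled one at a time.
F(y) = (6*y**5 + 4*y**4 + 4*exp(2*y) - 9)/6 is an antiderivative of f.
Check: d/dy[(6*y**5 + 4*y**4 + 4*exp(2*y) - 9)/6] = 5*y**4 + 8*y**3/3 + 4*exp(2*y)/3 = f(y).
F(3) = 2*exp(6)/3 + 591/2; F(1) = 1/6 + 2*exp(2)/3.
Integral = F(3) - F(1) = -2*exp(2)/3 + 2*exp(6)/3 + 886/3.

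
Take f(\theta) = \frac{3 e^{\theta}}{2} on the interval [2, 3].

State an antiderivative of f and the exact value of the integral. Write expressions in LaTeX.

Antiderivative: F(\theta) = \frac{3 e^{\theta}}{2}; value = - \frac{3 e^{2}}{2} + \frac{3 e^{3}}{2}

For F(\theta) to be correct the identity F'(\theta) - f(\theta) = 0 must hold.
F(\theta) = \frac{3 e^{\theta}}{2} is an antiderivative of f.
Check: d/d\theta[\frac{3 e^{\theta}}{2}] = \frac{3 e^{\theta}}{2} = f(\theta).
F(3) = \frac{3 e^{3}}{2}; F(2) = \frac{3 e^{2}}{2}.
Integral = F(3) - F(2) = - \frac{3 e^{2}}{2} + \frac{3 e^{3}}{2}.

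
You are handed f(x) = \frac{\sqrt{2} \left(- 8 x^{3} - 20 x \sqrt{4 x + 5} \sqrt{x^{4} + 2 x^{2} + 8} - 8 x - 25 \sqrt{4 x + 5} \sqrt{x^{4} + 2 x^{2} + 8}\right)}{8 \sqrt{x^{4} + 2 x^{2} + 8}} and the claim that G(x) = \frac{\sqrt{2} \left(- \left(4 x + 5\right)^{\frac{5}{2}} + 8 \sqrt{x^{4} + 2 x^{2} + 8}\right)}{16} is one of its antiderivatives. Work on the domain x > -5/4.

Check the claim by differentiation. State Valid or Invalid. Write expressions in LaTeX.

d/dx[G] = \frac{8 \sqrt{2} x^{3} - 20 \sqrt{2} x \sqrt{4 x + 5} \sqrt{x^{4} + 2 x^{2} + 8} + 8 \sqrt{2} x - 25 \sqrt{2} \sqrt{4 x + 5} \sqrt{x^{4} + 2 x^{2} + 8}}{8 \sqrt{x^{4} + 2 x^{2} + 8}}
d/dx[G] - f(x) = \frac{\sqrt{2} \left(4 x^{3} + 4 x\right)}{2 \sqrt{x^{4} + 2 x^{2} + 8}} != 0.

Invalid: d/dx[G] - f = \frac{\sqrt{2} \left(4 x^{3} + 4 x\right)}{2 \sqrt{x^{4} + 2 x^{2} + 8}}, which is not 0.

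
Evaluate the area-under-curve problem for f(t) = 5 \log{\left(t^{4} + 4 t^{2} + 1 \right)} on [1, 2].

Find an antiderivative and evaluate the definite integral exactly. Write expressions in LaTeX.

Antiderivative: F(t) = 5 t \log{\left(t^{4} + 4 t^{2} + 1 \right)} - 20 t + 10 \sqrt{2 - \sqrt{3}} \operatorname{atan}{\left(\frac{t}{\sqrt{2 - \sqrt{3}}} \right)} + 10 \sqrt{\sqrt{3} + 2} \operatorname{atan}{\left(\frac{t}{\sqrt{\sqrt{3} + 2}} \right)}; value = -20 - 10 \sqrt{\sqrt{3} + 2} \operatorname{atan}{\left(\frac{1}{\sqrt{\sqrt{3} + 2}} \right)} - 5 \log{\left(6 \right)} - 10 \sqrt{2 - \sqrt{3}} \operatorname{atan}{\left(\frac{1}{\sqrt{2 - \sqrt{3}}} \right)} + 10 \sqrt{2 - \sqrt{3}} \operatorname{atan}{\left(\frac{2}{\sqrt{2 - \sqrt{3}}} \right)} + 10 \sqrt{\sqrt{3} + 2} \operatorname{atan}{\left(\frac{2}{\sqrt{\sqrt{3} + 2}} \right)} + 10 \log{\left(33 \right)}

Whatever form F(t) takes, F'(t) = f(t) is non-negotiable.
F(t) = 5 t \log{\left(t^{4} + 4 t^{2} + 1 \right)} - 20 t + 10 \sqrt{2 - \sqrt{3}} \operatorname{atan}{\left(\frac{t}{\sqrt{2 - \sqrt{3}}} \right)} + 10 \sqrt{\sqrt{3} + 2} \operatorname{atan}{\left(\frac{t}{\sqrt{\sqrt{3} + 2}} \right)} is an antiderivative of f.
Check: d/dt[5 t \log{\left(t^{4} + 4 t^{2} + 1 \right)} - 20 t + 10 \sqrt{2 - \sqrt{3}} \operatorname{atan}{\left(\frac{t}{\sqrt{2 - \sqrt{3}}} \right)} + 10 \sqrt{\sqrt{3} + 2} \operatorname{atan}{\left(\frac{t}{\sqrt{\sqrt{3} + 2}} \right)}] = 5 \log{\left(t^{4} + 4 t^{2} + 1 \right)} = f(t).
F(2) = -40 + 10 \sqrt{2 - \sqrt{3}} \operatorname{atan}{\left(\frac{2}{\sqrt{2 - \sqrt{3}}} \right)} + 10 \sqrt{\sqrt{3} + 2} \operatorname{atan}{\left(\frac{2}{\sqrt{\sqrt{3} + 2}} \right)} + 10 \log{\left(33 \right)}; F(1) = -20 + 10 \sqrt{2 - \sqrt{3}} \operatorname{atan}{\left(\frac{1}{\sqrt{2 - \sqrt{3}}} \right)} + 5 \log{\left(6 \right)} + 10 \sqrt{\sqrt{3} + 2} \operatorname{atan}{\left(\frac{1}{\sqrt{\sqrt{3} + 2}} \right)}.
Integral = F(2) - F(1) = -20 - 10 \sqrt{\sqrt{3} + 2} \operatorname{atan}{\left(\frac{1}{\sqrt{\sqrt{3} + 2}} \right)} - 5 \log{\left(6 \right)} - 10 \sqrt{2 - \sqrt{3}} \operatorname{atan}{\left(\frac{1}{\sqrt{2 - \sqrt{3}}} \right)} + 10 \sqrt{2 - \sqrt{3}} \operatorname{atan}{\left(\frac{2}{\sqrt{2 - \sqrt{3}}} \right)} + 10 \sqrt{\sqrt{3} + 2} \operatorname{atan}{\left(\frac{2}{\sqrt{\sqrt{3} + 2}} \right)} + 10 \log{\left(33 \right)}.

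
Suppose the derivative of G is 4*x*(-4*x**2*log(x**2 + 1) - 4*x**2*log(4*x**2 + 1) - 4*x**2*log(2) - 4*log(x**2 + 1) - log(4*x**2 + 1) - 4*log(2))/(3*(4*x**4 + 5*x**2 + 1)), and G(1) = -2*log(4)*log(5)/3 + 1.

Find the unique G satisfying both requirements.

G(x) = -2*log(x**2 + 1)*log(4*x**2 + 1)/3 - 2*log(2)*log(4*x**2 + 1)/3 + 1

G'(x) has the shape u'v + uv' for u = -2*log(4*x**2 + 1)/3 and v = log(2*x**2 + 2) — it is the derivative of the product u*v.
A general antiderivative is -2*log(2*x**2 + 2)*log(4*x**2 + 1)/3 + C.
The condition gives C = -2*log(4)*log(5)/3 + 1 - (-2*log(4)*log(5)/3) = 1.
So G(x) = -2*log(x**2 + 1)*log(4*x**2 + 1)/3 - 2*log(2)*log(4*x**2 + 1)/3 + 1.
Check: d/dx[-2*log(x**2 + 1)*log(4*x**2 + 1)/3 - 2*log(2)*log(4*x**2 + 1)/3 + 1] = (-16*x**3*log(x**2 + 1) - 16*x**3*log(4*x**2 + 1) - 16*x**3*log(2) - 16*x*log(x**2 + 1) - 4*x*log(4*x**2 + 1) - 16*x*log(2))/(12*x**4 + 15*x**2 + 3), which equals G'(x).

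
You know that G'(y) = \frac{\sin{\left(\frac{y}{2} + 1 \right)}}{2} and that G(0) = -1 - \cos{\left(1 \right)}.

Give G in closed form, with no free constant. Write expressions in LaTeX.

G(y) = - \cos{\left(\frac{y}{2} + 1 \right)} - 1

Whatever form G(y) takes, its d/dy must return the stated G'(y).
A general antiderivative is - \cos{\left(\frac{y}{2} + 1 \right)} + C.
The condition gives C = -1 - \cos{\left(1 \right)} - (- \cos{\left(1 \right)}) = -1.
So G(y) = - \cos{\left(\frac{y}{2} + 1 \right)} - 1.
Check: d/dy[- \cos{\left(\frac{y}{2} + 1 \right)} - 1] = \frac{\sin{\left(\frac{y}{2} + 1 \right)}}{2} = G'(y).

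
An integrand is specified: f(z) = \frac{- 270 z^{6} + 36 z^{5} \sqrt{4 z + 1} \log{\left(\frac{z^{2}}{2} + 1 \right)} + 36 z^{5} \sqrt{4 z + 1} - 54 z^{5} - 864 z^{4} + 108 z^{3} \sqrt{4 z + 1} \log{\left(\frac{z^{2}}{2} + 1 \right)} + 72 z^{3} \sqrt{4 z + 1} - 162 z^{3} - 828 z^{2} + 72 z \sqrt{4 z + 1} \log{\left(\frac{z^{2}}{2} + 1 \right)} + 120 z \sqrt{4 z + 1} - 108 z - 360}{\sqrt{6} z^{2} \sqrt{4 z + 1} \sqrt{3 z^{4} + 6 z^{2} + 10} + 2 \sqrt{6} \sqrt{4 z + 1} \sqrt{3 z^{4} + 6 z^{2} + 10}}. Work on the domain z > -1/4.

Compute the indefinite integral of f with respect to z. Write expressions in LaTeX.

Recognize the product-rule pattern: f = u'v + uv' with u = - 3 \sqrt{\frac{z^{4}}{2} + z^{2} + \frac{5}{3}}, v = 3 \sqrt{4 z + 1} - 2 \log{\left(\frac{z^{2}}{2} + 1 \right)}, so integration by parts undoes it.
Check: d/dz[\frac{\sqrt{6} \left(- 9 \sqrt{4 z + 1} \sqrt{3 z^{4} + 6 z^{2} + 10} + 6 \sqrt{3 z^{4} + 6 z^{2} + 10} \log{\left(\frac{z^{2}}{2} + 1 \right)}\right)}{6}] = \frac{- 45 \sqrt{6} z^{6} + 6 \sqrt{6} z^{5} \sqrt{4 z + 1} \log{\left(\frac{z^{2}}{2} + 1 \right)} + 6 \sqrt{6} z^{5} \sqrt{4 z + 1} - 9 \sqrt{6} z^{5} - 144 \sqrt{6} z^{4} + 18 \sqrt{6} z^{3} \sqrt{4 z + 1} \log{\left(\frac{z^{2}}{2} + 1 \right)} + 12 \sqrt{6} z^{3} \sqrt{4 z + 1} - 27 \sqrt{6} z^{3} - 138 \sqrt{6} z^{2} + 12 \sqrt{6} z \sqrt{4 z + 1} \log{\left(\frac{z^{2}}{2} + 1 \right)} + 20 \sqrt{6} z \sqrt{4 z + 1} - 18 \sqrt{6} z - 60 \sqrt{6}}{z^{2} \sqrt{4 z + 1} \sqrt{3 z^{4} + 6 z^{2} + 10} + 2 \sqrt{4 z + 1} \sqrt{3 z^{4} + 6 z^{2} + 10}}, which equals f(z).

F(z) = \frac{\sqrt{6} \left(- 9 \sqrt{4 z + 1} \sqrt{3 z^{4} + 6 z^{2} + 10} + 6 \sqrt{3 z^{4} + 6 z^{2} + 10} \log{\left(\frac{z^{2}}{2} + 1 \right)}\right)}{6} + C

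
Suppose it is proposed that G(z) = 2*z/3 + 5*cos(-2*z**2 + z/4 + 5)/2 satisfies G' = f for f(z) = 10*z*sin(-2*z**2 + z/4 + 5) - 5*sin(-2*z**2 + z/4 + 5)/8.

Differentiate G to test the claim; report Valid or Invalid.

d/dz[G] = 10*z*sin(-2*z**2 + z/4 + 5) - 5*sin(-2*z**2 + z/4 + 5)/8 + 2/3
d/dz[G] - f(z) = 2/3 != 0.

Invalid: d/dz[G] - f = 2/3, which is not 0.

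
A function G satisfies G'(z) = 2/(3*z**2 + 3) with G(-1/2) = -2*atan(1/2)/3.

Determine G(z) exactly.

G(z) = 2*atan(z)/3

Any candidate G(z) must reproduce the stated G'(z) exactly.
A general antiderivative is 2*atan(z)/3 + C.
The condition gives C = -2*atan(1/2)/3 - (-2*atan(1/2)/3) = 0.
So G(z) = 2*atan(z)/3.
Check: d/dz[2*atan(z)/3] = 2/(3*z**2 + 3) = G'(z).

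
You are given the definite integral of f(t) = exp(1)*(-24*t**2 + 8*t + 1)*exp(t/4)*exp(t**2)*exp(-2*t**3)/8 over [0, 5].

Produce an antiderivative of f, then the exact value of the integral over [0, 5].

Antiderivative: F(t) = exp(1)*exp(t/4)*exp(t**2)*exp(-2*t**3)/2; value = -exp(1)/2 + exp(-891/4)/2

f matches the chain-rule pattern g'(h)*h' with inner function h(t) = -2*t**3 + t**2 + t/4 + 1; substituting u = h(t) collapses the integral.
F(t) = exp(1)*exp(t/4)*exp(t**2)*exp(-2*t**3)/2 is an antiderivative of f.
Check: d/dt[exp(1)*exp(t/4)*exp(t**2)*exp(-2*t**3)/2] = (-24*exp(1)*t**2*exp(t/4)*exp(t**2) + 8*exp(1)*t*exp(t/4)*exp(t**2) + exp(1)*exp(t/4)*exp(t**2))*exp(-2*t**3)/8, which equals f(t).
F(5) = exp(-891/4)/2; F(0) = exp(1)/2.
Integral = F(5) - F(0) = -exp(1)/2 + exp(-891/4)/2.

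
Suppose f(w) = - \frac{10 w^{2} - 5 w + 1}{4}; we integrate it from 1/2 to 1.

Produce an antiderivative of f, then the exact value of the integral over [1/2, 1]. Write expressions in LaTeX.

Antiderivative: F(w) = - \frac{5 w^{3}}{6} + \frac{5 w^{2}}{8} - \frac{w}{4}; value = - \frac{37}{96}

A candidate is checked by its d/dw: the result must match f(w).
F(w) = - \frac{5 w^{3}}{6} + \frac{5 w^{2}}{8} - \frac{w}{4} is an antiderivative of f.
Check: d/dw[- \frac{5 w^{3}}{6} + \frac{5 w^{2}}{8} - \frac{w}{4}] = - \frac{5 w^{2}}{2} + \frac{5 w}{4} - \frac{1}{4}, which equals f(w).
F(1) = - \frac{11}{24}; F(1/2) = - \frac{7}{96}.
Integral = F(1) - F(1/2) = - \frac{37}{96}.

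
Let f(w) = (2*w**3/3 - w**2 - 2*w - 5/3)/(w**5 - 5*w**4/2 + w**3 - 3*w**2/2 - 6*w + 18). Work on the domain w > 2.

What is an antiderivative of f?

Factor the denominator (3*(w - 2)**2*(2*w + 3)*(w**2 + 3)) and decompose: f = -8*(71*w - 117)/(3087*(w**2 + 3)) - 304/(3087*(2*w + 3)) + 80/(343*(w - 2)) - 26/(147*(w - 2)**2); each piece integrates to a log, atan, or power term.
Check: d/dw[(720*w*log(w - 2) - 152*w*log(w + 3/2) - 284*w*log(w**2 + 3) + 312*sqrt(3)*w*atan(sqrt(3)*w/3) - 1440*log(w - 2) + 304*log(w + 3/2) + 568*log(w**2 + 3) - 624*sqrt(3)*atan(sqrt(3)*w/3) + 546)/(3087*w - 6174)] = (4*w**3 - 6*w**2 - 12*w - 10)/(6*w**5 - 15*w**4 + 6*w**3 - 9*w**2 - 36*w + 108), which equals f(w).

An antiderivative is F(w) = (720*w*log(w - 2) - 152*w*log(w + 3/2) - 284*w*log(w**2 + 3) + 312*sqrt(3)*w*atan(sqrt(3)*w/3) - 1440*log(w - 2) + 304*log(w + 3/2) + 568*log(w**2 + 3) - 624*sqrt(3)*atan(sqrt(3)*w/3) + 546)/(3087*w - 6174).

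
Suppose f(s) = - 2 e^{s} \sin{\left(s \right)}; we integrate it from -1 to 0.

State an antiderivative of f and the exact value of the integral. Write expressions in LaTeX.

Whatever form F(s) takes, F'(s) = f(s) is non-negotiable.
F(s) = - e^{s} \sin{\left(s \right)} + e^{s} \cos{\left(s \right)} is an antiderivative of f.
Check: d/ds[- e^{s} \sin{\left(s \right)} + e^{s} \cos{\left(s \right)}] = - 2 e^{s} \sin{\left(s \right)} = f(s).
F(0) = 1; F(-1) = \frac{\cos{\left(1 \right)}}{e} + \frac{\sin{\left(1 \right)}}{e}.
Integral = F(0) - F(-1) = - \frac{\sin{\left(1 \right)}}{e} - \frac{\cos{\left(1 \right)}}{e} + 1.

Antiderivative: F(s) = - e^{s} \sin{\left(s \right)} + e^{s} \cos{\left(s \right)}; value = - \frac{\sin{\left(1 \right)}}{e} - \frac{\cos{\left(1 \right)}}{e} + 1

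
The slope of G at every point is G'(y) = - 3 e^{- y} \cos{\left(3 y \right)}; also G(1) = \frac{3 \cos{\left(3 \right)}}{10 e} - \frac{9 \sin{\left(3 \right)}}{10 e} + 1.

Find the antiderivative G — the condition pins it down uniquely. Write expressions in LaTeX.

Recover the given G'(y) by differentiating a candidate G(y); any mismatch rules it out.
A general antiderivative is - \frac{9 e^{- y} \sin{\left(3 y \right)}}{10} + \frac{3 e^{- y} \cos{\left(3 y \right)}}{10} + C.
The condition gives C = \frac{3 \cos{\left(3 \right)}}{10 e} - \frac{9 \sin{\left(3 \right)}}{10 e} + 1 - (\frac{3 \cos{\left(3 \right)}}{10 e} - \frac{9 \sin{\left(3 \right)}}{10 e}) = 1.
So G(y) = \frac{\left(10 e^{y} - 9 \sin{\left(3 y \right)} + 3 \cos{\left(3 y \right)}\right) e^{- y}}{10}.
Check: d/dy[\frac{\left(10 e^{y} - 9 \sin{\left(3 y \right)} + 3 \cos{\left(3 y \right)}\right) e^{- y}}{10}] = - 3 e^{- y} \cos{\left(3 y \right)} = G'(y).

G(y) = \frac{\left(10 e^{y} - 9 \sin{\left(3 y \right)} + 3 \cos{\left(3 y \right)}\right) e^{- y}}{10}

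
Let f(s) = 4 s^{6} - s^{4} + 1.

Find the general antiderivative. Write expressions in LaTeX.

F(s) = \frac{4 s^{7}}{7} - \frac{s^{5}}{5} + s + C

Integrate term by term and add the pieces.
Check: d/ds[\frac{4 s^{7}}{7} - \frac{s^{5}}{5} + s] = 4 s^{6} - s^{4} + 1 = f(s).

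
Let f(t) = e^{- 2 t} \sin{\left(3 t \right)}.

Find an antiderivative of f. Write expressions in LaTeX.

Check any antiderivative F(t) by computing F'(t) and comparing it with f(t).
Check: d/dt[\frac{\left(- 2 \sin{\left(3 t \right)} - 3 \cos{\left(3 t \right)}\right) e^{- 2 t}}{13}] = e^{- 2 t} \sin{\left(3 t \right)} = f(t).

An antiderivative is F(t) = \frac{\left(- 2 \sin{\left(3 t \right)} - 3 \cos{\left(3 t \right)}\right) e^{- 2 t}}{13}.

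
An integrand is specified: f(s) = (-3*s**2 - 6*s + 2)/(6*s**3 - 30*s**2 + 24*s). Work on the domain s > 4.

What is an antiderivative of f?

An antiderivative is F(s) = log(s)/12 - 35*log(s - 4)/36 + 7*log(s - 1)/18.

The denominator factors as 6*s*(s - 4)*(s - 1); partial fractions split f into directly integrable pieces: 7/(18*(s - 1)) - 35/(36*(s - 4)) + 1/(12*s).
Check: d/ds[log(s)/12 - 35*log(s - 4)/36 + 7*log(s - 1)/18] = (-3*s**2 - 6*s + 2)/(6*s**3 - 30*s**2 + 24*s) = f(s).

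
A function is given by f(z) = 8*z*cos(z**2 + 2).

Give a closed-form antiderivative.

The substitution u = z**2 + 2 works: f is exactly (dF/du)*(du/dz) for that inner function.
Check: d/dz[4*sin(z**2 + 2)] = 8*z*cos(z**2 + 2) = f(z).

An antiderivative is F(z) = 4*sin(z**2 + 2).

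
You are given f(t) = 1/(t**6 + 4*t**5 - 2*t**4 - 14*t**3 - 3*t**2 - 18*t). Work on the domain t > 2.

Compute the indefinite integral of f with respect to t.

F(t) = -log(t)/18 + log(t - 2)/250 + 17*log(t + 3)/2250 + 11*log(t**2 + 1)/500 + atan(t)/125 - 1/(150*t + 450) + C

The denominator factors as t*(t - 2)*(t + 3)**2*(t**2 + 1); partial fractions split f into directly integrable pieces: (11*t + 2)/(250*(t**2 + 1)) + 17/(2250*(t + 3)) + 1/(150*(t + 3)**2) + 1/(250*(t - 2)) - 1/(18*t).
Check: d/dt[-log(t)/18 + log(t - 2)/250 + 17*log(t + 3)/2250 + 11*log(t**2 + 1)/500 + atan(t)/125 - 1/(150*t + 450)] = 1/(t**6 + 4*t**5 - 2*t**4 - 14*t**3 - 3*t**2 - 18*t) = f(t).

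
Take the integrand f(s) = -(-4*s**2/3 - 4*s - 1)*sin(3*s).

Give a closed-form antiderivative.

An antiderivative is F(s) = -4*s**2*cos(3*s)/9 + 8*s*sin(3*s)/27 - 4*s*cos(3*s)/3 + 4*sin(3*s)/9 - 19*cos(3*s)/81.

Whatever form F(s) takes, F'(s) = f(s) is non-negotiable.
Check: d/ds[-4*s**2*cos(3*s)/9 + 8*s*sin(3*s)/27 - 4*s*cos(3*s)/3 + 4*sin(3*s)/9 - 19*cos(3*s)/81] = 4*s**2*sin(3*s)/3 + 4*s*sin(3*s) + sin(3*s), which equals f(s).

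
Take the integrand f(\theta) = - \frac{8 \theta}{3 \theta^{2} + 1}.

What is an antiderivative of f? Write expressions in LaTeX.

The substitution u = 3 \theta^{2} + 1 works: f is exactly (dF/du)*(du/d\theta) for that inner function.
Check: d/d\theta[- \frac{4 \log{\left(3 \theta^{2} + 1 \right)}}{3}] = - \frac{8 \theta}{3 \theta^{2} + 1} = f(\theta).

An antiderivative is F(\theta) = - \frac{4 \log{\left(3 \theta^{2} + 1 \right)}}{3}.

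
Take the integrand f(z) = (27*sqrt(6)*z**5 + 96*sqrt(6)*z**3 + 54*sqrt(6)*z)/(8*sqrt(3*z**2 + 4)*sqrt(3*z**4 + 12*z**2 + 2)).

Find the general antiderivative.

F(z) = sqrt(6)*sqrt(3*z**2 + 4)*sqrt(3*z**4 + 12*z**2 + 2)/8 + C

Recognize the product-rule pattern: f = u'v + uv' with u = 3*sqrt(3*z**2/2 + 2)/4, v = sqrt(z**4 + 4*z**2 + 2/3), so integration by parts undoes it.
Check: d/dz[sqrt(6)*sqrt(3*z**2 + 4)*sqrt(3*z**4 + 12*z**2 + 2)/8] = (27*sqrt(6)*z**5 + 96*sqrt(6)*z**3 + 54*sqrt(6)*z)/(8*sqrt(3*z**2 + 4)*sqrt(3*z**4 + 12*z**2 + 2)) = f(z).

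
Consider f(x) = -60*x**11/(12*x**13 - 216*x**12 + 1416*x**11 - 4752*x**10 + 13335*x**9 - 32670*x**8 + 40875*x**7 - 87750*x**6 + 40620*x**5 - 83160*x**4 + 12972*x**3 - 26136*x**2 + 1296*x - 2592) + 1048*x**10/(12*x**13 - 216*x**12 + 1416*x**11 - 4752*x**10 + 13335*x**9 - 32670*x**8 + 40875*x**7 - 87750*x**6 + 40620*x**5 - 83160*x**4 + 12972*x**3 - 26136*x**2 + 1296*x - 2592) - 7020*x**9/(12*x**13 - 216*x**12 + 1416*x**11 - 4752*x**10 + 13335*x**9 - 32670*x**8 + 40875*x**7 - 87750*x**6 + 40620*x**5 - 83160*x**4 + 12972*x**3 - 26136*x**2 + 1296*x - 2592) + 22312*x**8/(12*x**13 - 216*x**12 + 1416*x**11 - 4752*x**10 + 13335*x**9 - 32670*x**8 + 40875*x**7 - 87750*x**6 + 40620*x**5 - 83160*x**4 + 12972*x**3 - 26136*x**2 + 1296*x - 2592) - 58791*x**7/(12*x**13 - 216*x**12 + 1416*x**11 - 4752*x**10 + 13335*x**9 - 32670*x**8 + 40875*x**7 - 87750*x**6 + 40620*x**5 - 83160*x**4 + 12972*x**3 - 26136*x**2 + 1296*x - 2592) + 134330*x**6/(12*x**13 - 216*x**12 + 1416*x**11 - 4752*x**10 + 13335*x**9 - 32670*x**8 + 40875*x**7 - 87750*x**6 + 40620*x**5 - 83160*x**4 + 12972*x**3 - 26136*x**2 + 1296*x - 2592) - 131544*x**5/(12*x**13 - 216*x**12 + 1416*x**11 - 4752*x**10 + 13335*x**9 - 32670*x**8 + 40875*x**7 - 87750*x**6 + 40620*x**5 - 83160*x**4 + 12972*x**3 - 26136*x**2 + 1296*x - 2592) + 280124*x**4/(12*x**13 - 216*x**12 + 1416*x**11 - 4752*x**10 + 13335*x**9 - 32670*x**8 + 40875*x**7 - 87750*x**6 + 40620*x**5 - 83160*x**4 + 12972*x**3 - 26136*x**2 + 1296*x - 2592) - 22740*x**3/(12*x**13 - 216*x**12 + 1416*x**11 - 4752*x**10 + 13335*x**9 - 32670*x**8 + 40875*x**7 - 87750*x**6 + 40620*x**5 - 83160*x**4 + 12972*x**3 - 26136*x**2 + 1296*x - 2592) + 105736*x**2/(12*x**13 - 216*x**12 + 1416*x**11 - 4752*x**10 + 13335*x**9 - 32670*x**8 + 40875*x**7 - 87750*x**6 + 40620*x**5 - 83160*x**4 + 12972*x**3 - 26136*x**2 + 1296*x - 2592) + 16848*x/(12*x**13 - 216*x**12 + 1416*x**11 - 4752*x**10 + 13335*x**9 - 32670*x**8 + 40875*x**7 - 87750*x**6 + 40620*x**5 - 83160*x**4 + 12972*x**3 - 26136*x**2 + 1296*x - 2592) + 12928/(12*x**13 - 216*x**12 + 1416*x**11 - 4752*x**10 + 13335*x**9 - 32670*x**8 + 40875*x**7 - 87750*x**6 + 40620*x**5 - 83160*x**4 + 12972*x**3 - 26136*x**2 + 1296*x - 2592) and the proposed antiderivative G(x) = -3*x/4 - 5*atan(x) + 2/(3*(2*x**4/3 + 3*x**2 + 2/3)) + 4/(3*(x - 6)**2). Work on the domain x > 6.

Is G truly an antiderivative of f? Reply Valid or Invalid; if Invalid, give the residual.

d/dx[G] = (-36*x**13 + 648*x**12 - 4488*x**11 + 18448*x**10 - 68085*x**9 + 187258*x**8 - 357789*x**7 + 800570*x**6 - 648036*x**5 + 1369976*x**4 - 129876*x**3 + 501352*x**2 + 63504*x + 59488)/(48*x**13 - 864*x**12 + 5664*x**11 - 19008*x**10 + 53340*x**9 - 130680*x**8 + 163500*x**7 - 351000*x**6 + 162480*x**5 - 332640*x**4 + 51888*x**3 - 104544*x**2 + 5184*x - 10368)
d/dx[G] - f(x) = -3/4 != 0.

Invalid: d/dx[G] - f = -3/4, which is not 0.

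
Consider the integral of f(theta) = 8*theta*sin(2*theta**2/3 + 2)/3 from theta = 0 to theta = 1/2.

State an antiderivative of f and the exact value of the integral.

f matches the chain-rule pattern g'(h)*h' with inner function h(theta) = 2*theta**2/3 + 2; substituting u = h(theta) collapses the integral.
F(theta) = -2*cos(2*theta**2/3 + 2) is an antiderivative of f.
Check: d/dtheta[-2*cos(2*theta**2/3 + 2)] = 8*theta*sin(2*theta**2/3 + 2)/3 = f(theta).
F(1/2) = -2*cos(13/6); F(0) = -2*cos(2).
Integral = F(1/2) - F(0) = 2*cos(2) - 2*cos(13/6).

Antiderivative: F(theta) = -2*cos(2*theta**2/3 + 2); value = 2*cos(2) - 2*cos(13/6)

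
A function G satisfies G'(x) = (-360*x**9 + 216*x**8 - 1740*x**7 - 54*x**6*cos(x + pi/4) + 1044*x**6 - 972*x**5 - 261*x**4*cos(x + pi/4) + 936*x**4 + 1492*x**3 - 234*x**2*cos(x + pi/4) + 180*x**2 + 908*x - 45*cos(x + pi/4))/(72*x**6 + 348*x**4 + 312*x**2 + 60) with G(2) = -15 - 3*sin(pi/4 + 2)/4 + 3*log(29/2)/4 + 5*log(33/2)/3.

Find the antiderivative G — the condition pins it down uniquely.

G(x) = -5*x**4/4 + x**3 + 3*log(3*x**2 + 5/2)/4 + 5*log(x**4/2 + 2*x**2 + 1/2)/3 - 3*sin(x + pi/4)/4 - 3

For G(x) to be correct, d/dx[G] must agree with the stated G'(x) identically.
A general antiderivative is -5*x**4/4 + x**3 + 3*log(3*x**2 + 5/2)/4 + 5*log(x**4/2 + 2*x**2 + 1/2)/3 - 3*sin(x + pi/4)/4 - 2 + C.
The condition gives C = -15 - 3*sin(pi/4 + 2)/4 + 3*log(29/2)/4 + 5*log(33/2)/3 - (-14 - 3*sin(pi/4 + 2)/4 + 3*log(29/2)/4 + 5*log(33/2)/3) = -1.
So G(x) = -5*x**4/4 + x**3 + 3*log(3*x**2 + 5/2)/4 + 5*log(x**4/2 + 2*x**2 + 1/2)/3 - 3*sin(x + pi/4)/4 - 3.
Check: d/dx[-5*x**4/4 + x**3 + 3*log(3*x**2 + 5/2)/4 + 5*log(x**4/2 + 2*x**2 + 1/2)/3 - 3*sin(x + pi/4)/4 - 3] = (-360*x**9 + 216*x**8 - 1740*x**7 - 54*x**6*cos(x + pi/4) + 1044*x**6 - 972*x**5 - 261*x**4*cos(x + pi/4) + 936*x**4 + 1492*x**3 - 234*x**2*cos(x + pi/4) + 180*x**2 + 908*x - 45*cos(x + pi/4))/(72*x**6 + 348*x**4 + 312*x**2 + 60) = G'(x).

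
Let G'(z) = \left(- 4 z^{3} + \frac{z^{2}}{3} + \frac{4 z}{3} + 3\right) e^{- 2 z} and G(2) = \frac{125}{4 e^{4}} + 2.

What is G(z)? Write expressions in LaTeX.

G(z) = \frac{\left(24 z^{3} + 34 z^{2} + 26 z + 24 e^{2 z} - 5\right) e^{- 2 z}}{12}

Recognize the product-rule pattern: G'(z) = u'v + uv' with u = 2 z^{3} + \frac{17 z^{2}}{6} + \frac{13 z}{6} - \frac{5}{12}, v = e^{- 2 z}, so integration by parts undoes it.
A general antiderivative is \frac{\left(24 z^{3} + 34 z^{2} + 26 z - 5\right) e^{- 2 z}}{12} + C.
The condition gives C = \frac{125}{4 e^{4}} + 2 - (\frac{125}{4 e^{4}}) = 2.
So G(z) = \frac{\left(24 z^{3} + 34 z^{2} + 26 z + 24 e^{2 z} - 5\right) e^{- 2 z}}{12}.
Check: d/dz[\frac{\left(24 z^{3} + 34 z^{2} + 26 z + 24 e^{2 z} - 5\right) e^{- 2 z}}{12}] = \frac{\left(- 12 z^{3} + z^{2} + 4 z + 9\right) e^{- 2 z}}{3}, which equals G'(z).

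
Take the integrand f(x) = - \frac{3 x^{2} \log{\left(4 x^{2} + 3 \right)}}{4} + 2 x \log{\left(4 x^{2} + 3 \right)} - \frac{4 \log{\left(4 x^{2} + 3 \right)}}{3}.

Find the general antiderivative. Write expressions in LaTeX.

F(x) = - \frac{12 x^{3} \log{\left(4 x^{2} + 3 \right)} - 8 x^{3} - 48 x^{2} \log{\left(4 x^{2} + 3 \right)} + 48 x^{2} + 64 x \log{\left(4 x^{2} + 3 \right)} - 110 x - 36 \log{\left(x^{2} + \frac{3}{4} \right)} + 55 \sqrt{3} \operatorname{atan}{\left(\frac{2 \sqrt{3} x}{3} \right)}}{48} + C

The integrand splits into summands that can be handled one at a time.
Check: d/dx[- \frac{12 x^{3} \log{\left(4 x^{2} + 3 \right)} - 8 x^{3} - 48 x^{2} \log{\left(4 x^{2} + 3 \right)} + 48 x^{2} + 64 x \log{\left(4 x^{2} + 3 \right)} - 110 x - 36 \log{\left(x^{2} + \frac{3}{4} \right)} + 55 \sqrt{3} \operatorname{atan}{\left(\frac{2 \sqrt{3} x}{3} \right)}}{48}] = - \frac{3 x^{2} \log{\left(4 x^{2} + 3 \right)}}{4} + 2 x \log{\left(4 x^{2} + 3 \right)} - \frac{4 \log{\left(4 x^{2} + 3 \right)}}{3} = f(x).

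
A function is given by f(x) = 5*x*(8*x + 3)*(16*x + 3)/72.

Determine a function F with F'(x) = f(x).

An antiderivative is F(x) = 5*(-2*x**2/3 - x/4)**2.

f matches the chain-rule pattern g'(h)*h' with inner function h(x) = -2*x**2/3 - x/4; substituting u = h(x) collapses the integral.
Check: d/dx[5*(-2*x**2/3 - x/4)**2] = 80*x**3/9 + 5*x**2 + 5*x/8, which equals f(x).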